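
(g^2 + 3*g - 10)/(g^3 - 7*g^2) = (g^2 + 3*g - 10)/(g^2*(g - 7))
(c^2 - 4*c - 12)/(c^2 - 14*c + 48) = (c + 2)/(c - 8)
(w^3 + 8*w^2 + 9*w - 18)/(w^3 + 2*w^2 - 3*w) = (w + 6)/w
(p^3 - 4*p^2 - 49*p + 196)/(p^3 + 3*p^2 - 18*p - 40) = (p^2 - 49)/(p^2 + 7*p + 10)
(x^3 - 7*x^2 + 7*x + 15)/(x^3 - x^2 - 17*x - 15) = (x - 3)/(x + 3)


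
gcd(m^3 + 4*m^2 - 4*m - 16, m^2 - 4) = m^2 - 4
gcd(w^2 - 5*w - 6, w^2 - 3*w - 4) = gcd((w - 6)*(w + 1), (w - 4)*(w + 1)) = w + 1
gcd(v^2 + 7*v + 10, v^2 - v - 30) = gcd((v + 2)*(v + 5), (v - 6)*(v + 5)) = v + 5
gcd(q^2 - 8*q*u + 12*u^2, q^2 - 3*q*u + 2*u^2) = q - 2*u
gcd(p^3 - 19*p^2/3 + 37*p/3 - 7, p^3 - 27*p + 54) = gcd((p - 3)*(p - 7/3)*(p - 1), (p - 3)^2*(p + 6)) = p - 3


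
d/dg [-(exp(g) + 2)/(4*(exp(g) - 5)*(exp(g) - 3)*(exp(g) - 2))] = (exp(3*g)/2 - exp(2*g) - 10*exp(g) + 23)*exp(g)/(exp(6*g) - 20*exp(5*g) + 162*exp(4*g) - 680*exp(3*g) + 1561*exp(2*g) - 1860*exp(g) + 900)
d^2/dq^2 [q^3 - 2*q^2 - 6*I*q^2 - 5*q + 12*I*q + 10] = 6*q - 4 - 12*I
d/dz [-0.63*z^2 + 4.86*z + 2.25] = 4.86 - 1.26*z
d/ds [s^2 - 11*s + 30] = 2*s - 11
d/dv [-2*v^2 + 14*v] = 14 - 4*v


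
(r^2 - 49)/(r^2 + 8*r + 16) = (r^2 - 49)/(r^2 + 8*r + 16)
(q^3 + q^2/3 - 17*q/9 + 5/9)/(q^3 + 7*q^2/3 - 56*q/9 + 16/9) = (3*q^2 + 2*q - 5)/(3*q^2 + 8*q - 16)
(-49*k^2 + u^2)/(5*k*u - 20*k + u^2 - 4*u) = (-49*k^2 + u^2)/(5*k*u - 20*k + u^2 - 4*u)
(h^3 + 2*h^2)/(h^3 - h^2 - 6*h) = h/(h - 3)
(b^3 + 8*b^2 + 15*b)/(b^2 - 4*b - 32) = b*(b^2 + 8*b + 15)/(b^2 - 4*b - 32)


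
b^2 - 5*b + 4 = (b - 4)*(b - 1)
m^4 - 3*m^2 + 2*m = m*(m - 1)^2*(m + 2)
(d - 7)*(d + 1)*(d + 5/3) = d^3 - 13*d^2/3 - 17*d - 35/3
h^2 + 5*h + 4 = (h + 1)*(h + 4)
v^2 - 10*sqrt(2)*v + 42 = (v - 7*sqrt(2))*(v - 3*sqrt(2))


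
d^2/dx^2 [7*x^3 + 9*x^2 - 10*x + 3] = 42*x + 18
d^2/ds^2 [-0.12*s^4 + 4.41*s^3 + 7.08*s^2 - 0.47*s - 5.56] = -1.44*s^2 + 26.46*s + 14.16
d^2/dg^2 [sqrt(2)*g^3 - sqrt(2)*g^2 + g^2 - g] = 6*sqrt(2)*g - 2*sqrt(2) + 2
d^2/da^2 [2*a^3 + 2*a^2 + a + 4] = 12*a + 4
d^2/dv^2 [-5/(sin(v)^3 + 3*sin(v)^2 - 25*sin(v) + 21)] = 5*(9*sin(v)^5 + 42*sin(v)^4 + 16*sin(v)^3 - 446*sin(v)^2 + 23*sin(v) + 1124)/((sin(v) - 3)^3*(sin(v) - 1)^2*(sin(v) + 7)^3)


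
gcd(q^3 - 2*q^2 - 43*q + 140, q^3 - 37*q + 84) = q^2 + 3*q - 28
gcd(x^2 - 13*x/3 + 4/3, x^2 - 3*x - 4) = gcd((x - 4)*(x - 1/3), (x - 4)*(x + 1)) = x - 4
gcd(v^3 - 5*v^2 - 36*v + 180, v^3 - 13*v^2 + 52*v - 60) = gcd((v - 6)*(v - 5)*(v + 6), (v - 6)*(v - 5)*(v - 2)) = v^2 - 11*v + 30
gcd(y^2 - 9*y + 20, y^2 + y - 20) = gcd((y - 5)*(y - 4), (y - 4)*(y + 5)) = y - 4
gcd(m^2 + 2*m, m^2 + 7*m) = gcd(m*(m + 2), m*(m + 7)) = m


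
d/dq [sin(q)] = cos(q)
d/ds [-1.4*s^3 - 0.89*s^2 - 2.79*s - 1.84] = -4.2*s^2 - 1.78*s - 2.79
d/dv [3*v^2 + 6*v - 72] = 6*v + 6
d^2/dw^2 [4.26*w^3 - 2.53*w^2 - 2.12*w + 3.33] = 25.56*w - 5.06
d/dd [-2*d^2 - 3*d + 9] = -4*d - 3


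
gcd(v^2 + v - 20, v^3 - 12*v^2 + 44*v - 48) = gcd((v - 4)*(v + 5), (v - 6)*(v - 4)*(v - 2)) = v - 4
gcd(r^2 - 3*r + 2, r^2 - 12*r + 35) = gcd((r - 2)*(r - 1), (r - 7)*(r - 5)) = 1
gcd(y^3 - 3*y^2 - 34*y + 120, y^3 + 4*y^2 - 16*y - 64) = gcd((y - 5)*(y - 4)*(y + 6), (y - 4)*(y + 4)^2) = y - 4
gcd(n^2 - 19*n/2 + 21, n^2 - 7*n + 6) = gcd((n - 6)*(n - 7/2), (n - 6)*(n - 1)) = n - 6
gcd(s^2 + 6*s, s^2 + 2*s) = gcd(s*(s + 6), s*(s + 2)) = s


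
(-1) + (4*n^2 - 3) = 4*n^2 - 4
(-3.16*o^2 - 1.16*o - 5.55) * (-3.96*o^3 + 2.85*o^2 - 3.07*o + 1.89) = 12.5136*o^5 - 4.4124*o^4 + 28.3732*o^3 - 18.2287*o^2 + 14.8461*o - 10.4895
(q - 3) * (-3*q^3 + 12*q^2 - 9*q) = -3*q^4 + 21*q^3 - 45*q^2 + 27*q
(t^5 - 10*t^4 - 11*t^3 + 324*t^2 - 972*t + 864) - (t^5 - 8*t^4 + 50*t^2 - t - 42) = -2*t^4 - 11*t^3 + 274*t^2 - 971*t + 906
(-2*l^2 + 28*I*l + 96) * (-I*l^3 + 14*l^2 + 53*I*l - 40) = 2*I*l^5 + 190*I*l^3 - 60*l^2 + 3968*I*l - 3840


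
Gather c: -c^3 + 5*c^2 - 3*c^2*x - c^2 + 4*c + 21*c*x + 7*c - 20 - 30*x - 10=-c^3 + c^2*(4 - 3*x) + c*(21*x + 11) - 30*x - 30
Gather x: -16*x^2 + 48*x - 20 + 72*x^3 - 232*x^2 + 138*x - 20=72*x^3 - 248*x^2 + 186*x - 40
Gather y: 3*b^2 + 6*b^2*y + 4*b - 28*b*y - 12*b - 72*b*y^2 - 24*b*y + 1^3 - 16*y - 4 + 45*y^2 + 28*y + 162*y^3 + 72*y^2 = 3*b^2 - 8*b + 162*y^3 + y^2*(117 - 72*b) + y*(6*b^2 - 52*b + 12) - 3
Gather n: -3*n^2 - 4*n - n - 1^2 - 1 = -3*n^2 - 5*n - 2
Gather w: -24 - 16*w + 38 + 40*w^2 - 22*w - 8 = 40*w^2 - 38*w + 6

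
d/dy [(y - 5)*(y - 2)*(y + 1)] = 3*y^2 - 12*y + 3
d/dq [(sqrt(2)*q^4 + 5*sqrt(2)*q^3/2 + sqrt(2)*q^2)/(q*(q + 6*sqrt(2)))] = (4*sqrt(2)*q^3 + 5*sqrt(2)*q^2 + 72*q^2 + 120*q + 24)/(2*(q^2 + 12*sqrt(2)*q + 72))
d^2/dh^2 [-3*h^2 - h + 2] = -6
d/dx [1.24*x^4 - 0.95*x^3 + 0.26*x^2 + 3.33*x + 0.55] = 4.96*x^3 - 2.85*x^2 + 0.52*x + 3.33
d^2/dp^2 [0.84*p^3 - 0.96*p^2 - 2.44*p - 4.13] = 5.04*p - 1.92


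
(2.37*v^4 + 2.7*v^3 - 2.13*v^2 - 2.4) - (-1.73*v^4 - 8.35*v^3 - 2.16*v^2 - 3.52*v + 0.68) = 4.1*v^4 + 11.05*v^3 + 0.0300000000000002*v^2 + 3.52*v - 3.08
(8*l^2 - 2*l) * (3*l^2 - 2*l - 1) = 24*l^4 - 22*l^3 - 4*l^2 + 2*l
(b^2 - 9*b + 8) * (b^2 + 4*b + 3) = b^4 - 5*b^3 - 25*b^2 + 5*b + 24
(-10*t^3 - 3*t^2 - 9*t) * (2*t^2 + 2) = -20*t^5 - 6*t^4 - 38*t^3 - 6*t^2 - 18*t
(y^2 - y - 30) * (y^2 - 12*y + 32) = y^4 - 13*y^3 + 14*y^2 + 328*y - 960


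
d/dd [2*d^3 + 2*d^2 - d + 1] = 6*d^2 + 4*d - 1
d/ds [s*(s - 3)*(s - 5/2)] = 3*s^2 - 11*s + 15/2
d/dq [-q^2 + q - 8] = 1 - 2*q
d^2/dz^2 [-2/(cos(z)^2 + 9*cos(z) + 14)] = 2*(4*sin(z)^4 - 27*sin(z)^2 - 639*cos(z)/4 + 27*cos(3*z)/4 - 111)/((cos(z) + 2)^3*(cos(z) + 7)^3)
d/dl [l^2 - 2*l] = 2*l - 2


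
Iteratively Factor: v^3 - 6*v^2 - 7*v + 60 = (v - 5)*(v^2 - v - 12) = (v - 5)*(v - 4)*(v + 3)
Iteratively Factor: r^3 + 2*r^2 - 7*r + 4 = (r + 4)*(r^2 - 2*r + 1) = (r - 1)*(r + 4)*(r - 1)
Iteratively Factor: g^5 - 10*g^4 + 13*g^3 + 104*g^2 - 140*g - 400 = (g - 4)*(g^4 - 6*g^3 - 11*g^2 + 60*g + 100) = (g - 4)*(g + 2)*(g^3 - 8*g^2 + 5*g + 50) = (g - 5)*(g - 4)*(g + 2)*(g^2 - 3*g - 10) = (g - 5)*(g - 4)*(g + 2)^2*(g - 5)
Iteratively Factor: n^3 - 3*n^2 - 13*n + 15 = (n - 5)*(n^2 + 2*n - 3) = (n - 5)*(n + 3)*(n - 1)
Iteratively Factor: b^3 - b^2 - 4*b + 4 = (b - 2)*(b^2 + b - 2) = (b - 2)*(b + 2)*(b - 1)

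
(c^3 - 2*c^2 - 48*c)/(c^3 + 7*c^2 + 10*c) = (c^2 - 2*c - 48)/(c^2 + 7*c + 10)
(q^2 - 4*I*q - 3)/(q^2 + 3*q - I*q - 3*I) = (q - 3*I)/(q + 3)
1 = 1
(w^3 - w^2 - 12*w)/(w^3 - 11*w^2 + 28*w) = (w + 3)/(w - 7)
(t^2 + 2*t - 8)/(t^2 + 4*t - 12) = (t + 4)/(t + 6)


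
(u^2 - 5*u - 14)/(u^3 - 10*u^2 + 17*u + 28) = (u + 2)/(u^2 - 3*u - 4)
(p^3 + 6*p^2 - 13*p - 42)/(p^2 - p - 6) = p + 7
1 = 1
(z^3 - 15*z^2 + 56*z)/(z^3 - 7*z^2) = (z - 8)/z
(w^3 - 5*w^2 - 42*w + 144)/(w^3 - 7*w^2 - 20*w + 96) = (w + 6)/(w + 4)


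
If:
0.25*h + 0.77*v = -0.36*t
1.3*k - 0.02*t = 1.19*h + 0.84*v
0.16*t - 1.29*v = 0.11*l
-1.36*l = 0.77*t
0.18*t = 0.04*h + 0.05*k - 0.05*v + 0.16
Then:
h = -0.90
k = -0.76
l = -0.26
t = 0.46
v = 0.08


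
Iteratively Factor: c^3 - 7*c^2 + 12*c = (c - 3)*(c^2 - 4*c) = (c - 4)*(c - 3)*(c)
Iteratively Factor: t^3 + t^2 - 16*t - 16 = (t + 4)*(t^2 - 3*t - 4) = (t + 1)*(t + 4)*(t - 4)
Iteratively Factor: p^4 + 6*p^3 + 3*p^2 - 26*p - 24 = (p - 2)*(p^3 + 8*p^2 + 19*p + 12) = (p - 2)*(p + 4)*(p^2 + 4*p + 3) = (p - 2)*(p + 1)*(p + 4)*(p + 3)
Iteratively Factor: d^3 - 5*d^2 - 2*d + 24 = (d - 3)*(d^2 - 2*d - 8) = (d - 4)*(d - 3)*(d + 2)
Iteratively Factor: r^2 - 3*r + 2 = (r - 1)*(r - 2)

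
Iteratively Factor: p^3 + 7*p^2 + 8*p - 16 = (p + 4)*(p^2 + 3*p - 4) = (p + 4)^2*(p - 1)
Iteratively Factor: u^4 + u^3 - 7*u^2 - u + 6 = (u - 1)*(u^3 + 2*u^2 - 5*u - 6) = (u - 2)*(u - 1)*(u^2 + 4*u + 3) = (u - 2)*(u - 1)*(u + 3)*(u + 1)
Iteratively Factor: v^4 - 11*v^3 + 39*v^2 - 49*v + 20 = (v - 4)*(v^3 - 7*v^2 + 11*v - 5) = (v - 4)*(v - 1)*(v^2 - 6*v + 5) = (v - 5)*(v - 4)*(v - 1)*(v - 1)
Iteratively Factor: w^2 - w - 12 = (w + 3)*(w - 4)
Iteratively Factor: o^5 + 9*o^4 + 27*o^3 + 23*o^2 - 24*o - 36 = (o - 1)*(o^4 + 10*o^3 + 37*o^2 + 60*o + 36) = (o - 1)*(o + 2)*(o^3 + 8*o^2 + 21*o + 18) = (o - 1)*(o + 2)*(o + 3)*(o^2 + 5*o + 6) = (o - 1)*(o + 2)*(o + 3)^2*(o + 2)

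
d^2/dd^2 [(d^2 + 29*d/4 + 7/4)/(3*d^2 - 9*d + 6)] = (41*d^3 - 3*d^2 - 237*d + 239)/(6*(d^6 - 9*d^5 + 33*d^4 - 63*d^3 + 66*d^2 - 36*d + 8))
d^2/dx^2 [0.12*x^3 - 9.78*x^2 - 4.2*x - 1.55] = 0.72*x - 19.56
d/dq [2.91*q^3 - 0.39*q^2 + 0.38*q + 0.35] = 8.73*q^2 - 0.78*q + 0.38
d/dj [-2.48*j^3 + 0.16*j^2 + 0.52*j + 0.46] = -7.44*j^2 + 0.32*j + 0.52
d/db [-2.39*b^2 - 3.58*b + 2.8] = -4.78*b - 3.58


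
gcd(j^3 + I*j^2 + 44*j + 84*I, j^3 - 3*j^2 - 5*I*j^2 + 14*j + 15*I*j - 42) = j^2 - 5*I*j + 14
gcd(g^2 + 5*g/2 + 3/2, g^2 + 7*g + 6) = g + 1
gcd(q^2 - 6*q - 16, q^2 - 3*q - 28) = 1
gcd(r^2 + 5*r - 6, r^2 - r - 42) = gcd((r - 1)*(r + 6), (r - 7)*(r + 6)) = r + 6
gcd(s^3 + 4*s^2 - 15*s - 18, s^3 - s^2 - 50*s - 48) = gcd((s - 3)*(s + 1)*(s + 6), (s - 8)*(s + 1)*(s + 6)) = s^2 + 7*s + 6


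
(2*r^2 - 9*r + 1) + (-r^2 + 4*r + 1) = r^2 - 5*r + 2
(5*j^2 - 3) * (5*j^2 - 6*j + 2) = 25*j^4 - 30*j^3 - 5*j^2 + 18*j - 6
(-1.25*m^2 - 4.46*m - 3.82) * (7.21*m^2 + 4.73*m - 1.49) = -9.0125*m^4 - 38.0691*m^3 - 46.7755*m^2 - 11.4232*m + 5.6918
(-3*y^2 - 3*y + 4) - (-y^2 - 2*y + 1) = -2*y^2 - y + 3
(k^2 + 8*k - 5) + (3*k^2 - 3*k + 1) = 4*k^2 + 5*k - 4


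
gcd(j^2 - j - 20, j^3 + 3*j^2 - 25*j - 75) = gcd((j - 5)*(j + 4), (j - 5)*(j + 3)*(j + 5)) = j - 5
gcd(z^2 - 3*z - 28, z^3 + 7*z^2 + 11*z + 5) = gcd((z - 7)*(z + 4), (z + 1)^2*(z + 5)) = 1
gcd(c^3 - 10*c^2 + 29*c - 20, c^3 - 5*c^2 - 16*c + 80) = c^2 - 9*c + 20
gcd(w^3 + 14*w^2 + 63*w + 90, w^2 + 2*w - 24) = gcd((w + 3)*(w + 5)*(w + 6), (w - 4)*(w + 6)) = w + 6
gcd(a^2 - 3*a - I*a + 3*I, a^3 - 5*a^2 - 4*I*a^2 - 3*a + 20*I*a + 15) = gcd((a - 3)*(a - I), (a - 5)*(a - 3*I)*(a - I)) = a - I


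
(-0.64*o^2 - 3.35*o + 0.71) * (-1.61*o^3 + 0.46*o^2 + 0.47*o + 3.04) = 1.0304*o^5 + 5.0991*o^4 - 2.9849*o^3 - 3.1935*o^2 - 9.8503*o + 2.1584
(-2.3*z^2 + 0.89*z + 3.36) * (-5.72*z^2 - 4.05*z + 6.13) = 13.156*z^4 + 4.2242*z^3 - 36.9227*z^2 - 8.1523*z + 20.5968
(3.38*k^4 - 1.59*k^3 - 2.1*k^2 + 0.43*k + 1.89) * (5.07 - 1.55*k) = -5.239*k^5 + 19.6011*k^4 - 4.8063*k^3 - 11.3135*k^2 - 0.7494*k + 9.5823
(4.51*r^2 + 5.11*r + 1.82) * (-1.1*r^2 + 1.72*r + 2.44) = -4.961*r^4 + 2.1362*r^3 + 17.7916*r^2 + 15.5988*r + 4.4408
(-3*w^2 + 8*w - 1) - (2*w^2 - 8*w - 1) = -5*w^2 + 16*w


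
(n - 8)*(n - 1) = n^2 - 9*n + 8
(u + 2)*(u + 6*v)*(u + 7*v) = u^3 + 13*u^2*v + 2*u^2 + 42*u*v^2 + 26*u*v + 84*v^2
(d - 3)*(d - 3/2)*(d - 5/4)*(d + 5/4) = d^4 - 9*d^3/2 + 47*d^2/16 + 225*d/32 - 225/32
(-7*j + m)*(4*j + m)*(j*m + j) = -28*j^3*m - 28*j^3 - 3*j^2*m^2 - 3*j^2*m + j*m^3 + j*m^2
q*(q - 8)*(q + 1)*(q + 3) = q^4 - 4*q^3 - 29*q^2 - 24*q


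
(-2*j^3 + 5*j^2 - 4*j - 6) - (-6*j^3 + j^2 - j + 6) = 4*j^3 + 4*j^2 - 3*j - 12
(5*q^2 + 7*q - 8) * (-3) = -15*q^2 - 21*q + 24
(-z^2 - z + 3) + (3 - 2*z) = -z^2 - 3*z + 6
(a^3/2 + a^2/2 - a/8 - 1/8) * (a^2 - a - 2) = a^5/2 - 13*a^3/8 - a^2 + 3*a/8 + 1/4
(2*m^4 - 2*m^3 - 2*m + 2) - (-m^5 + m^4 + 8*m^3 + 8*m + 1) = m^5 + m^4 - 10*m^3 - 10*m + 1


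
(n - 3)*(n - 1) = n^2 - 4*n + 3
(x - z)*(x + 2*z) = x^2 + x*z - 2*z^2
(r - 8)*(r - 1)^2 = r^3 - 10*r^2 + 17*r - 8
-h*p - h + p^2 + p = (-h + p)*(p + 1)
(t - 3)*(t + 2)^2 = t^3 + t^2 - 8*t - 12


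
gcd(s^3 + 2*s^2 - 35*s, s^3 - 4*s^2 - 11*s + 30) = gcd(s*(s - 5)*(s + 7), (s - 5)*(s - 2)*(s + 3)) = s - 5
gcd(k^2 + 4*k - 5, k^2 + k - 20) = k + 5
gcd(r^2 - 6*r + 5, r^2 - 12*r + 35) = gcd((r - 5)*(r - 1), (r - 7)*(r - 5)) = r - 5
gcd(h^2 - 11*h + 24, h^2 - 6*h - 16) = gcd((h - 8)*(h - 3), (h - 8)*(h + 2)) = h - 8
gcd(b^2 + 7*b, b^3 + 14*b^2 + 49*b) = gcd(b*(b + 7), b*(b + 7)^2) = b^2 + 7*b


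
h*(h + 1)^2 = h^3 + 2*h^2 + h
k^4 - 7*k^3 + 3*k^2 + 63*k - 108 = (k - 4)*(k - 3)^2*(k + 3)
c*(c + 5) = c^2 + 5*c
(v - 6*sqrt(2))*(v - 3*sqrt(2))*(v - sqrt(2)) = v^3 - 10*sqrt(2)*v^2 + 54*v - 36*sqrt(2)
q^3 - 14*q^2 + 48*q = q*(q - 8)*(q - 6)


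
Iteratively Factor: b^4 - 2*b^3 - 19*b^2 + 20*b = (b - 1)*(b^3 - b^2 - 20*b) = b*(b - 1)*(b^2 - b - 20) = b*(b - 5)*(b - 1)*(b + 4)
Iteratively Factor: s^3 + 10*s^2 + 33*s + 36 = (s + 3)*(s^2 + 7*s + 12) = (s + 3)^2*(s + 4)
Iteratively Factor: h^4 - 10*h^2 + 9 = (h - 1)*(h^3 + h^2 - 9*h - 9) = (h - 1)*(h + 3)*(h^2 - 2*h - 3) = (h - 1)*(h + 1)*(h + 3)*(h - 3)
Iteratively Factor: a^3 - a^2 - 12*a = (a + 3)*(a^2 - 4*a) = a*(a + 3)*(a - 4)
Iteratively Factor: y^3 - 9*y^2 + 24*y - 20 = (y - 2)*(y^2 - 7*y + 10) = (y - 2)^2*(y - 5)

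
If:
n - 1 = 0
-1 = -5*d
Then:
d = 1/5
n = 1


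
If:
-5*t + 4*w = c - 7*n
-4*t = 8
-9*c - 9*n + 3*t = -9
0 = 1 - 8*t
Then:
No Solution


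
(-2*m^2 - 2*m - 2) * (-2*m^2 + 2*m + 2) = 4*m^4 - 4*m^2 - 8*m - 4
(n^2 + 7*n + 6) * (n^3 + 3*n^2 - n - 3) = n^5 + 10*n^4 + 26*n^3 + 8*n^2 - 27*n - 18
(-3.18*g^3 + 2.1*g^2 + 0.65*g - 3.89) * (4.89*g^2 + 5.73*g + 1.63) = -15.5502*g^5 - 7.9524*g^4 + 10.0281*g^3 - 11.8746*g^2 - 21.2302*g - 6.3407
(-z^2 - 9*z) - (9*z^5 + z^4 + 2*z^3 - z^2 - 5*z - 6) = -9*z^5 - z^4 - 2*z^3 - 4*z + 6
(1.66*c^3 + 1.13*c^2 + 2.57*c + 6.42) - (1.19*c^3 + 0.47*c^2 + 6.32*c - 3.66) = 0.47*c^3 + 0.66*c^2 - 3.75*c + 10.08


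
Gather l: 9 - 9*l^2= 9 - 9*l^2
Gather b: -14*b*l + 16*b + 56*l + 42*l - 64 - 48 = b*(16 - 14*l) + 98*l - 112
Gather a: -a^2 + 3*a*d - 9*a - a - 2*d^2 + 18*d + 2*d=-a^2 + a*(3*d - 10) - 2*d^2 + 20*d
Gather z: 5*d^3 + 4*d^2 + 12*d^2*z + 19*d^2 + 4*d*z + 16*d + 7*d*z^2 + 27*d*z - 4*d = 5*d^3 + 23*d^2 + 7*d*z^2 + 12*d + z*(12*d^2 + 31*d)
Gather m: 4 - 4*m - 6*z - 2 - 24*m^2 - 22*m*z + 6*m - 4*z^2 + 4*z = -24*m^2 + m*(2 - 22*z) - 4*z^2 - 2*z + 2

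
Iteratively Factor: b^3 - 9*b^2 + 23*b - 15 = (b - 5)*(b^2 - 4*b + 3) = (b - 5)*(b - 1)*(b - 3)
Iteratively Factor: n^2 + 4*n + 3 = (n + 1)*(n + 3)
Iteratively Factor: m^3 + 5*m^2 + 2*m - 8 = (m - 1)*(m^2 + 6*m + 8) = (m - 1)*(m + 2)*(m + 4)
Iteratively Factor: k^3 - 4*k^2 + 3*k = (k)*(k^2 - 4*k + 3) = k*(k - 1)*(k - 3)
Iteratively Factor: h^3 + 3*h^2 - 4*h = (h + 4)*(h^2 - h) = h*(h + 4)*(h - 1)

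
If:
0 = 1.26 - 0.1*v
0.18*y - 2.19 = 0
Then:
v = 12.60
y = 12.17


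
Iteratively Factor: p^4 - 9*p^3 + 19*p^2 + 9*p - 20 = (p - 5)*(p^3 - 4*p^2 - p + 4) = (p - 5)*(p + 1)*(p^2 - 5*p + 4) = (p - 5)*(p - 4)*(p + 1)*(p - 1)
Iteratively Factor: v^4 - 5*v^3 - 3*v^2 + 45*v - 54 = (v - 2)*(v^3 - 3*v^2 - 9*v + 27) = (v - 3)*(v - 2)*(v^2 - 9) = (v - 3)^2*(v - 2)*(v + 3)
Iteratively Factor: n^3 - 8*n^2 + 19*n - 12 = (n - 4)*(n^2 - 4*n + 3) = (n - 4)*(n - 3)*(n - 1)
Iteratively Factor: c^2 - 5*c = (c - 5)*(c)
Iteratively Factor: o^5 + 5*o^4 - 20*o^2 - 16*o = (o - 2)*(o^4 + 7*o^3 + 14*o^2 + 8*o) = (o - 2)*(o + 2)*(o^3 + 5*o^2 + 4*o) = (o - 2)*(o + 1)*(o + 2)*(o^2 + 4*o) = o*(o - 2)*(o + 1)*(o + 2)*(o + 4)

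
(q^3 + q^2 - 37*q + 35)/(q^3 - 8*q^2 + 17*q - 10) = (q + 7)/(q - 2)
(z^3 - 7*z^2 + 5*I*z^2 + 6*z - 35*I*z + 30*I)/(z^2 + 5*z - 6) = (z^2 + z*(-6 + 5*I) - 30*I)/(z + 6)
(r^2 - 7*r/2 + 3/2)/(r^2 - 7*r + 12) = (r - 1/2)/(r - 4)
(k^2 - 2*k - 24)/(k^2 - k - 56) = (-k^2 + 2*k + 24)/(-k^2 + k + 56)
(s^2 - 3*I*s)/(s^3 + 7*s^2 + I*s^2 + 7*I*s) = (s - 3*I)/(s^2 + s*(7 + I) + 7*I)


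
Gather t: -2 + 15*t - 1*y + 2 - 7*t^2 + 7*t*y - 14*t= -7*t^2 + t*(7*y + 1) - y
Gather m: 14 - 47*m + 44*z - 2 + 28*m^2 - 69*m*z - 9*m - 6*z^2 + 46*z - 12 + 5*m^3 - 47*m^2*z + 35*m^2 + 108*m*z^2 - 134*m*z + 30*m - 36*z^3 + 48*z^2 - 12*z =5*m^3 + m^2*(63 - 47*z) + m*(108*z^2 - 203*z - 26) - 36*z^3 + 42*z^2 + 78*z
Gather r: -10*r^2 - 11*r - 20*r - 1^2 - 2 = -10*r^2 - 31*r - 3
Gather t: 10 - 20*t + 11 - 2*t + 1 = 22 - 22*t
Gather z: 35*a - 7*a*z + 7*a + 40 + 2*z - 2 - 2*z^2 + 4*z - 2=42*a - 2*z^2 + z*(6 - 7*a) + 36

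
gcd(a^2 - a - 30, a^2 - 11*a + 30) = a - 6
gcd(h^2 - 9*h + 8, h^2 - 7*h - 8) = h - 8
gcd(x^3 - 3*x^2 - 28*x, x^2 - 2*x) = x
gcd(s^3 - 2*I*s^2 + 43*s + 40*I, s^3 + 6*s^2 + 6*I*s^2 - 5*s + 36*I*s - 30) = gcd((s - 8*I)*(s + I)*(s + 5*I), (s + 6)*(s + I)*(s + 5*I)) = s^2 + 6*I*s - 5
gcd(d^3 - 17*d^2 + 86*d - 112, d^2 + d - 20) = 1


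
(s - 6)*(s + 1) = s^2 - 5*s - 6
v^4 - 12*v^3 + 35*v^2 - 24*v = v*(v - 8)*(v - 3)*(v - 1)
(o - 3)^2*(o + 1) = o^3 - 5*o^2 + 3*o + 9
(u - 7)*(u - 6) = u^2 - 13*u + 42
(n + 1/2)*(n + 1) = n^2 + 3*n/2 + 1/2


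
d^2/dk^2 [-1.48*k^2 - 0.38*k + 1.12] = -2.96000000000000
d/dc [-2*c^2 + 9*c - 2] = 9 - 4*c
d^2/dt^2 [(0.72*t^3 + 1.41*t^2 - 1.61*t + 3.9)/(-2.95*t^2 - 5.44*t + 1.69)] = (1.4210854715202e-14*t^5 - 2.8421709430404e-14*t^4 + 23.483506*t^3 - 206.099478*t^2 - 339.701622*t - 248.16779)/(25.672375*t^6 + 142.0248*t^5 + 217.781685*t^4 - 1.73753600000001*t^3 - 124.763067*t^2 + 46.611552*t - 4.826809)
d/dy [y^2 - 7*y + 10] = 2*y - 7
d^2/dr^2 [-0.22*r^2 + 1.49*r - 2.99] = -0.440000000000000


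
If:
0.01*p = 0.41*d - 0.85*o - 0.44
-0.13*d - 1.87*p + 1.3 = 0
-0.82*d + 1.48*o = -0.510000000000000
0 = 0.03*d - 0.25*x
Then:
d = -2.56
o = -1.76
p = 0.87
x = -0.31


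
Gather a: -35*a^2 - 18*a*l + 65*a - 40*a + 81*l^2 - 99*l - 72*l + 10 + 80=-35*a^2 + a*(25 - 18*l) + 81*l^2 - 171*l + 90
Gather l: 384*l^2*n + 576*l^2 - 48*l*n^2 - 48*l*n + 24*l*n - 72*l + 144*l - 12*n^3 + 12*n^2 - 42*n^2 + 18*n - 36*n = l^2*(384*n + 576) + l*(-48*n^2 - 24*n + 72) - 12*n^3 - 30*n^2 - 18*n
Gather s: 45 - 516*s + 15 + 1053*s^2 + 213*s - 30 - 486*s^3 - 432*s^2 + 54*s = -486*s^3 + 621*s^2 - 249*s + 30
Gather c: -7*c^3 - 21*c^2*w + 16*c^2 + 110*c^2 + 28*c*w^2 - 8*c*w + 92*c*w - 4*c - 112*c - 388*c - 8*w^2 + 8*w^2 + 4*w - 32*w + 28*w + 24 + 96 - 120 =-7*c^3 + c^2*(126 - 21*w) + c*(28*w^2 + 84*w - 504)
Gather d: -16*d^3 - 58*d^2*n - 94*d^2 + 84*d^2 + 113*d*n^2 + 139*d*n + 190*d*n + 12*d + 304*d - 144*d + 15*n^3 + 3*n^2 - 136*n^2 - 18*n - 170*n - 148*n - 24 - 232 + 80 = -16*d^3 + d^2*(-58*n - 10) + d*(113*n^2 + 329*n + 172) + 15*n^3 - 133*n^2 - 336*n - 176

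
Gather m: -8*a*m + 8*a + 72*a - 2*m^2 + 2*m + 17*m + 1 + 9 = 80*a - 2*m^2 + m*(19 - 8*a) + 10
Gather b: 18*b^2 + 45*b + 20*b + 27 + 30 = 18*b^2 + 65*b + 57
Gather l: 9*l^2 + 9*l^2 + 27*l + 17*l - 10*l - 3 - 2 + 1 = 18*l^2 + 34*l - 4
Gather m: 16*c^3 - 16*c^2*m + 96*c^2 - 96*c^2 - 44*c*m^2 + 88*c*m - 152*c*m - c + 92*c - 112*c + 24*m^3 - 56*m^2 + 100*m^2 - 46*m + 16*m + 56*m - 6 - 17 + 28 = 16*c^3 - 21*c + 24*m^3 + m^2*(44 - 44*c) + m*(-16*c^2 - 64*c + 26) + 5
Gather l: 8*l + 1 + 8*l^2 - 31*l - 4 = 8*l^2 - 23*l - 3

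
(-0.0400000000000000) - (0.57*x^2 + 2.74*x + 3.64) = -0.57*x^2 - 2.74*x - 3.68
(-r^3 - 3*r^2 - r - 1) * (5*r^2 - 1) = -5*r^5 - 15*r^4 - 4*r^3 - 2*r^2 + r + 1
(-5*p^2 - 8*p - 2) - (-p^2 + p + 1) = -4*p^2 - 9*p - 3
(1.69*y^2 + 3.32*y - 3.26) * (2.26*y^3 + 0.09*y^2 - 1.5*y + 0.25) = 3.8194*y^5 + 7.6553*y^4 - 9.6038*y^3 - 4.8509*y^2 + 5.72*y - 0.815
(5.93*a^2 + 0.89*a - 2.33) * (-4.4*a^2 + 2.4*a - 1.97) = -26.092*a^4 + 10.316*a^3 + 0.705900000000001*a^2 - 7.3453*a + 4.5901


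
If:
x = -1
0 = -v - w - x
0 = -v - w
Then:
No Solution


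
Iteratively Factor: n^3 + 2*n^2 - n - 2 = (n - 1)*(n^2 + 3*n + 2) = (n - 1)*(n + 2)*(n + 1)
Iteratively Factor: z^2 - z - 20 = (z - 5)*(z + 4)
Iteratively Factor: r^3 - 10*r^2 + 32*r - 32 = (r - 4)*(r^2 - 6*r + 8) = (r - 4)*(r - 2)*(r - 4)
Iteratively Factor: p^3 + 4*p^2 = (p + 4)*(p^2) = p*(p + 4)*(p)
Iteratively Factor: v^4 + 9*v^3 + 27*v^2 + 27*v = (v + 3)*(v^3 + 6*v^2 + 9*v) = (v + 3)^2*(v^2 + 3*v) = v*(v + 3)^2*(v + 3)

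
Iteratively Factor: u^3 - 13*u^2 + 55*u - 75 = (u - 5)*(u^2 - 8*u + 15) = (u - 5)*(u - 3)*(u - 5)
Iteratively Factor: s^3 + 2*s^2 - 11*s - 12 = (s + 1)*(s^2 + s - 12) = (s - 3)*(s + 1)*(s + 4)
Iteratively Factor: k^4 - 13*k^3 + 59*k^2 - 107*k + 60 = (k - 5)*(k^3 - 8*k^2 + 19*k - 12) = (k - 5)*(k - 3)*(k^2 - 5*k + 4) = (k - 5)*(k - 4)*(k - 3)*(k - 1)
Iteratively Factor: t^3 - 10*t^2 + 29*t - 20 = (t - 5)*(t^2 - 5*t + 4) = (t - 5)*(t - 1)*(t - 4)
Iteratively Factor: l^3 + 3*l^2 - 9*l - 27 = (l + 3)*(l^2 - 9) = (l - 3)*(l + 3)*(l + 3)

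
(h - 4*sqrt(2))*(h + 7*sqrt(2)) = h^2 + 3*sqrt(2)*h - 56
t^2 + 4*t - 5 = (t - 1)*(t + 5)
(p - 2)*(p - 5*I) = p^2 - 2*p - 5*I*p + 10*I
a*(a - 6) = a^2 - 6*a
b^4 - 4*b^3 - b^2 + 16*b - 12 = (b - 3)*(b - 2)*(b - 1)*(b + 2)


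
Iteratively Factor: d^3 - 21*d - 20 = (d - 5)*(d^2 + 5*d + 4) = (d - 5)*(d + 1)*(d + 4)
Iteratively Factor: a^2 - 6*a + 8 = (a - 4)*(a - 2)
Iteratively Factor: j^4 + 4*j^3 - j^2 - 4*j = (j - 1)*(j^3 + 5*j^2 + 4*j) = j*(j - 1)*(j^2 + 5*j + 4) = j*(j - 1)*(j + 1)*(j + 4)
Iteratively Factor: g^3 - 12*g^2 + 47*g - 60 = (g - 5)*(g^2 - 7*g + 12) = (g - 5)*(g - 4)*(g - 3)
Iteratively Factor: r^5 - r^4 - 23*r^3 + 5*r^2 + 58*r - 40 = (r - 5)*(r^4 + 4*r^3 - 3*r^2 - 10*r + 8) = (r - 5)*(r - 1)*(r^3 + 5*r^2 + 2*r - 8) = (r - 5)*(r - 1)*(r + 4)*(r^2 + r - 2) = (r - 5)*(r - 1)*(r + 2)*(r + 4)*(r - 1)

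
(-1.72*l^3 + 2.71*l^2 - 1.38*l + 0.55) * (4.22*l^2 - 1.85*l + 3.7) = -7.2584*l^5 + 14.6182*l^4 - 17.2011*l^3 + 14.901*l^2 - 6.1235*l + 2.035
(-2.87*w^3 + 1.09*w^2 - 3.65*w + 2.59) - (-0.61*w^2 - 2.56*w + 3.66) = -2.87*w^3 + 1.7*w^2 - 1.09*w - 1.07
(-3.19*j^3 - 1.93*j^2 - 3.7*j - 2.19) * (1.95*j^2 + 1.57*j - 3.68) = -6.2205*j^5 - 8.7718*j^4 + 1.4941*j^3 - 2.9771*j^2 + 10.1777*j + 8.0592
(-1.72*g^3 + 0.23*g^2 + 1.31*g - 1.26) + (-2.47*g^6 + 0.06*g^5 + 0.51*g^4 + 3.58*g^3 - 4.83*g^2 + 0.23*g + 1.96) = -2.47*g^6 + 0.06*g^5 + 0.51*g^4 + 1.86*g^3 - 4.6*g^2 + 1.54*g + 0.7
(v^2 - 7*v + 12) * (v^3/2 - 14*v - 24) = v^5/2 - 7*v^4/2 - 8*v^3 + 74*v^2 - 288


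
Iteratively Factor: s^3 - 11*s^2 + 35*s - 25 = (s - 5)*(s^2 - 6*s + 5) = (s - 5)^2*(s - 1)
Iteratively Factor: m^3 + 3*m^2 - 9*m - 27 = (m + 3)*(m^2 - 9) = (m - 3)*(m + 3)*(m + 3)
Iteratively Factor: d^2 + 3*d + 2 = (d + 2)*(d + 1)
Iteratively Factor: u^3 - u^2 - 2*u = (u)*(u^2 - u - 2) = u*(u + 1)*(u - 2)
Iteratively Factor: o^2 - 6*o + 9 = (o - 3)*(o - 3)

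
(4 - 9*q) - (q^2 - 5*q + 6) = -q^2 - 4*q - 2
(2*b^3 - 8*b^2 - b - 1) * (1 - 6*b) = -12*b^4 + 50*b^3 - 2*b^2 + 5*b - 1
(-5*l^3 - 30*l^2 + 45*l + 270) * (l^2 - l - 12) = -5*l^5 - 25*l^4 + 135*l^3 + 585*l^2 - 810*l - 3240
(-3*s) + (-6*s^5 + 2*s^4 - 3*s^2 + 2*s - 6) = -6*s^5 + 2*s^4 - 3*s^2 - s - 6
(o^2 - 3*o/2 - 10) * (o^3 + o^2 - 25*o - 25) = o^5 - o^4/2 - 73*o^3/2 + 5*o^2/2 + 575*o/2 + 250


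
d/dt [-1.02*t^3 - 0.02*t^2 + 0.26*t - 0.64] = -3.06*t^2 - 0.04*t + 0.26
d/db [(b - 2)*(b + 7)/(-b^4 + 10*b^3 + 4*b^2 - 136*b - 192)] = (2*b^4 + b^3 - 158*b^2 + 580*b - 1432)/(b^7 - 22*b^6 + 136*b^5 + 80*b^4 - 2480*b^3 + 32*b^2 + 16896*b + 18432)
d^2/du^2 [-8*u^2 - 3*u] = -16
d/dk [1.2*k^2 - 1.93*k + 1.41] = 2.4*k - 1.93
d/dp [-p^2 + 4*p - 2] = 4 - 2*p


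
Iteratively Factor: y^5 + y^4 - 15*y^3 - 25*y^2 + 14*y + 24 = (y - 1)*(y^4 + 2*y^3 - 13*y^2 - 38*y - 24) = (y - 4)*(y - 1)*(y^3 + 6*y^2 + 11*y + 6) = (y - 4)*(y - 1)*(y + 2)*(y^2 + 4*y + 3) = (y - 4)*(y - 1)*(y + 1)*(y + 2)*(y + 3)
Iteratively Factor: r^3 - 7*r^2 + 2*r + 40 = (r + 2)*(r^2 - 9*r + 20) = (r - 5)*(r + 2)*(r - 4)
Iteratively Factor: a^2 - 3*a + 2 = (a - 2)*(a - 1)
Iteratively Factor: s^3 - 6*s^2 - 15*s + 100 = (s - 5)*(s^2 - s - 20) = (s - 5)*(s + 4)*(s - 5)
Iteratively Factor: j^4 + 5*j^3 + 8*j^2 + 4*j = (j + 2)*(j^3 + 3*j^2 + 2*j) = (j + 2)^2*(j^2 + j) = (j + 1)*(j + 2)^2*(j)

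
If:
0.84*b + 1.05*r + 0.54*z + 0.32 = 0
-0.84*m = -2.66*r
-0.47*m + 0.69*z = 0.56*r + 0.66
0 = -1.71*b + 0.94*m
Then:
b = -0.35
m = -0.64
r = -0.20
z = 0.35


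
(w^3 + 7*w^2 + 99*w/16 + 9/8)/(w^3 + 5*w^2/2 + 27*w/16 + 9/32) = 2*(w + 6)/(2*w + 3)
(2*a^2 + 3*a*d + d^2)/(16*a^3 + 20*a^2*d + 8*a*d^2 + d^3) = (a + d)/(8*a^2 + 6*a*d + d^2)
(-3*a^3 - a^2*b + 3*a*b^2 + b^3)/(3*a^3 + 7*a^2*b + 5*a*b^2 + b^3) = (-a + b)/(a + b)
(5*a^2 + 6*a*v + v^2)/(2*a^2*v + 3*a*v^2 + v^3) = (5*a + v)/(v*(2*a + v))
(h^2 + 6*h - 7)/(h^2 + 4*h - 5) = (h + 7)/(h + 5)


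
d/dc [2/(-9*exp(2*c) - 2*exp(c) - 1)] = (36*exp(c) + 4)*exp(c)/(9*exp(2*c) + 2*exp(c) + 1)^2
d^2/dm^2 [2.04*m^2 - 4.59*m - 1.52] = 4.08000000000000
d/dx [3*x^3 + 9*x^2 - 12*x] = 9*x^2 + 18*x - 12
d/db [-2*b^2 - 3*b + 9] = -4*b - 3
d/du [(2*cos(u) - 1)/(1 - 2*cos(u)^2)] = 4*(2*cos(u) - cos(2*u) - 2)*sin(u)/(cos(4*u) + 1)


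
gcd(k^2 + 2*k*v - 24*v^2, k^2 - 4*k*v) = -k + 4*v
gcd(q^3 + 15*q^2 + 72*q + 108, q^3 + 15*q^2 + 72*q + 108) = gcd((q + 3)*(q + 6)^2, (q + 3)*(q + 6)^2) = q^3 + 15*q^2 + 72*q + 108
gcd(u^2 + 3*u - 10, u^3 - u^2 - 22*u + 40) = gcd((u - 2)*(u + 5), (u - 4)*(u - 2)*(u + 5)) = u^2 + 3*u - 10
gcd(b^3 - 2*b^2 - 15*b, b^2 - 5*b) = b^2 - 5*b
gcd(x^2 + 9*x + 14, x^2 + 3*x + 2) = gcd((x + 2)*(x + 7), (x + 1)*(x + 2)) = x + 2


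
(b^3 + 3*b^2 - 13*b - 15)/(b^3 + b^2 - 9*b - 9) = (b + 5)/(b + 3)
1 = 1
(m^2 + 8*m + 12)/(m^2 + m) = (m^2 + 8*m + 12)/(m*(m + 1))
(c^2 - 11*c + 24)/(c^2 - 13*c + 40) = (c - 3)/(c - 5)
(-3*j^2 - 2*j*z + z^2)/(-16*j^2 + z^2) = (3*j^2 + 2*j*z - z^2)/(16*j^2 - z^2)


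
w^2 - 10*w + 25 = (w - 5)^2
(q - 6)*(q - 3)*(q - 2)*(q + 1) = q^4 - 10*q^3 + 25*q^2 - 36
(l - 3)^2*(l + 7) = l^3 + l^2 - 33*l + 63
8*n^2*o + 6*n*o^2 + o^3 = o*(2*n + o)*(4*n + o)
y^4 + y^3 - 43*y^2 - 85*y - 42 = (y - 7)*(y + 1)^2*(y + 6)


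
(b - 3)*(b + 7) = b^2 + 4*b - 21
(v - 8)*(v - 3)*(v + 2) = v^3 - 9*v^2 + 2*v + 48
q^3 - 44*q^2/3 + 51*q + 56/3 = (q - 8)*(q - 7)*(q + 1/3)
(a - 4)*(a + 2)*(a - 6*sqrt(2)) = a^3 - 6*sqrt(2)*a^2 - 2*a^2 - 8*a + 12*sqrt(2)*a + 48*sqrt(2)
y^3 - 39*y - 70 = (y - 7)*(y + 2)*(y + 5)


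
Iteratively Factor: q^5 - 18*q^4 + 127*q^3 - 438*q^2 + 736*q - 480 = (q - 4)*(q^4 - 14*q^3 + 71*q^2 - 154*q + 120) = (q - 4)*(q - 3)*(q^3 - 11*q^2 + 38*q - 40) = (q - 4)^2*(q - 3)*(q^2 - 7*q + 10) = (q - 5)*(q - 4)^2*(q - 3)*(q - 2)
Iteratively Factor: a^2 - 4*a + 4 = (a - 2)*(a - 2)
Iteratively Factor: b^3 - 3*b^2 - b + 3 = (b + 1)*(b^2 - 4*b + 3) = (b - 1)*(b + 1)*(b - 3)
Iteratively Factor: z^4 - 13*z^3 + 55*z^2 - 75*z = (z - 5)*(z^3 - 8*z^2 + 15*z) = z*(z - 5)*(z^2 - 8*z + 15) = z*(z - 5)^2*(z - 3)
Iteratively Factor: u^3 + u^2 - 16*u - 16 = (u + 1)*(u^2 - 16) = (u - 4)*(u + 1)*(u + 4)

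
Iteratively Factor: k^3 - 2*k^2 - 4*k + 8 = (k + 2)*(k^2 - 4*k + 4) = (k - 2)*(k + 2)*(k - 2)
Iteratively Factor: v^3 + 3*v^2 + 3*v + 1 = (v + 1)*(v^2 + 2*v + 1) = (v + 1)^2*(v + 1)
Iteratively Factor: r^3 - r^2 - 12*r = (r)*(r^2 - r - 12) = r*(r + 3)*(r - 4)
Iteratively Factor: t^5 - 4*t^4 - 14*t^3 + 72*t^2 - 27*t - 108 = (t + 1)*(t^4 - 5*t^3 - 9*t^2 + 81*t - 108) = (t - 3)*(t + 1)*(t^3 - 2*t^2 - 15*t + 36) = (t - 3)^2*(t + 1)*(t^2 + t - 12) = (t - 3)^2*(t + 1)*(t + 4)*(t - 3)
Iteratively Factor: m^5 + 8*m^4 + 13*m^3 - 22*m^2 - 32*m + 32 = (m - 1)*(m^4 + 9*m^3 + 22*m^2 - 32) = (m - 1)*(m + 4)*(m^3 + 5*m^2 + 2*m - 8) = (m - 1)*(m + 2)*(m + 4)*(m^2 + 3*m - 4) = (m - 1)^2*(m + 2)*(m + 4)*(m + 4)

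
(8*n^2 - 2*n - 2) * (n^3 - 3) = 8*n^5 - 2*n^4 - 2*n^3 - 24*n^2 + 6*n + 6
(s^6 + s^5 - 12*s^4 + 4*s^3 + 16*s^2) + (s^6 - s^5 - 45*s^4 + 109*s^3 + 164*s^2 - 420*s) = 2*s^6 - 57*s^4 + 113*s^3 + 180*s^2 - 420*s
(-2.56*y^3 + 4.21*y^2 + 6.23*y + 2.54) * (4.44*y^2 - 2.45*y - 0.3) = -11.3664*y^5 + 24.9644*y^4 + 18.1147*y^3 - 5.2489*y^2 - 8.092*y - 0.762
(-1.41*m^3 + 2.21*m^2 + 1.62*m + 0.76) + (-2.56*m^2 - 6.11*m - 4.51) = -1.41*m^3 - 0.35*m^2 - 4.49*m - 3.75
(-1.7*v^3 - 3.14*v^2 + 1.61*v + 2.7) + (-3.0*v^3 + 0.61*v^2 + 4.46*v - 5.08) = -4.7*v^3 - 2.53*v^2 + 6.07*v - 2.38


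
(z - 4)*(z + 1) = z^2 - 3*z - 4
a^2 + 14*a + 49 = (a + 7)^2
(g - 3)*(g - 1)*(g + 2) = g^3 - 2*g^2 - 5*g + 6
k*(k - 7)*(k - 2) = k^3 - 9*k^2 + 14*k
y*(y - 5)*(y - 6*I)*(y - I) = y^4 - 5*y^3 - 7*I*y^3 - 6*y^2 + 35*I*y^2 + 30*y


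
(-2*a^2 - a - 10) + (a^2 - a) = -a^2 - 2*a - 10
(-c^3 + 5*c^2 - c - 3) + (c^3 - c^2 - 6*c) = 4*c^2 - 7*c - 3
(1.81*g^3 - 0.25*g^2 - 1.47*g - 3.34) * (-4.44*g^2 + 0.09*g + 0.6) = -8.0364*g^5 + 1.2729*g^4 + 7.5903*g^3 + 14.5473*g^2 - 1.1826*g - 2.004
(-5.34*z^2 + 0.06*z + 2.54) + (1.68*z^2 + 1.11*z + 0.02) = -3.66*z^2 + 1.17*z + 2.56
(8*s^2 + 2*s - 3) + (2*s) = 8*s^2 + 4*s - 3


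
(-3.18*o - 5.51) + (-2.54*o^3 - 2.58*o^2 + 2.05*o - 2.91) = -2.54*o^3 - 2.58*o^2 - 1.13*o - 8.42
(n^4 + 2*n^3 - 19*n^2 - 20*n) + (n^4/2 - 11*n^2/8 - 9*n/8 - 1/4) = 3*n^4/2 + 2*n^3 - 163*n^2/8 - 169*n/8 - 1/4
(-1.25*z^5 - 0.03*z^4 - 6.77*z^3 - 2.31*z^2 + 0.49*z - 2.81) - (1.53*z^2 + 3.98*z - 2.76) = -1.25*z^5 - 0.03*z^4 - 6.77*z^3 - 3.84*z^2 - 3.49*z - 0.0500000000000003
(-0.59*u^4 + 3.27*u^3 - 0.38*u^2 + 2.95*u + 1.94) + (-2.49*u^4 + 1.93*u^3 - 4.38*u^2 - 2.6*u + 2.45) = -3.08*u^4 + 5.2*u^3 - 4.76*u^2 + 0.35*u + 4.39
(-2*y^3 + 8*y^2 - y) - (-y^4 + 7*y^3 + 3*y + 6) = y^4 - 9*y^3 + 8*y^2 - 4*y - 6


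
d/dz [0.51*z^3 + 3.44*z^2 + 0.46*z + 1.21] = 1.53*z^2 + 6.88*z + 0.46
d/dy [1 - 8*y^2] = -16*y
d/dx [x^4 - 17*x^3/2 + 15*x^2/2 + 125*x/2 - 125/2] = 4*x^3 - 51*x^2/2 + 15*x + 125/2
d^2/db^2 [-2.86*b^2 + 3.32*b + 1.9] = -5.72000000000000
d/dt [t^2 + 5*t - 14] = 2*t + 5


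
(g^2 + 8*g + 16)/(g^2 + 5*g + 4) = (g + 4)/(g + 1)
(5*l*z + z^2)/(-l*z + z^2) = (5*l + z)/(-l + z)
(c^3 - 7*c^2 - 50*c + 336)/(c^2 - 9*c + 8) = (c^2 + c - 42)/(c - 1)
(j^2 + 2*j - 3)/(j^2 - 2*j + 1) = (j + 3)/(j - 1)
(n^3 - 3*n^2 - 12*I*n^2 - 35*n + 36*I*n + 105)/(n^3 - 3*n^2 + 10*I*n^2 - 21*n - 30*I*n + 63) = (n^2 - 12*I*n - 35)/(n^2 + 10*I*n - 21)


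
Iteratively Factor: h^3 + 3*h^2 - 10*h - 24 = (h + 4)*(h^2 - h - 6) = (h - 3)*(h + 4)*(h + 2)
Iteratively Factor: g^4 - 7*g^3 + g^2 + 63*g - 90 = (g - 2)*(g^3 - 5*g^2 - 9*g + 45) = (g - 5)*(g - 2)*(g^2 - 9) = (g - 5)*(g - 3)*(g - 2)*(g + 3)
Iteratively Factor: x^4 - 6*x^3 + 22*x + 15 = (x - 3)*(x^3 - 3*x^2 - 9*x - 5) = (x - 3)*(x + 1)*(x^2 - 4*x - 5) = (x - 5)*(x - 3)*(x + 1)*(x + 1)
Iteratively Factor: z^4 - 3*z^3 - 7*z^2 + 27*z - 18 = (z - 2)*(z^3 - z^2 - 9*z + 9) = (z - 3)*(z - 2)*(z^2 + 2*z - 3) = (z - 3)*(z - 2)*(z - 1)*(z + 3)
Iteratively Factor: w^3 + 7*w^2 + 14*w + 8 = (w + 1)*(w^2 + 6*w + 8) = (w + 1)*(w + 2)*(w + 4)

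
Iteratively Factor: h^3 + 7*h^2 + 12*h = (h + 4)*(h^2 + 3*h) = h*(h + 4)*(h + 3)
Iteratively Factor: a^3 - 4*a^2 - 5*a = (a + 1)*(a^2 - 5*a) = (a - 5)*(a + 1)*(a)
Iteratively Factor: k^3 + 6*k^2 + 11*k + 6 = (k + 2)*(k^2 + 4*k + 3) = (k + 2)*(k + 3)*(k + 1)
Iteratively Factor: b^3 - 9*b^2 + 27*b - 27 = (b - 3)*(b^2 - 6*b + 9) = (b - 3)^2*(b - 3)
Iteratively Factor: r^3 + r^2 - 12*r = (r + 4)*(r^2 - 3*r) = (r - 3)*(r + 4)*(r)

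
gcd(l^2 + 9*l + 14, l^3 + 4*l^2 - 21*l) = l + 7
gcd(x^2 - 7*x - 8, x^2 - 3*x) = 1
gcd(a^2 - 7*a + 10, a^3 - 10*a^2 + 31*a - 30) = a^2 - 7*a + 10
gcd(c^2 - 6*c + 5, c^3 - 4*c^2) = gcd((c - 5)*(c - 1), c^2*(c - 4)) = 1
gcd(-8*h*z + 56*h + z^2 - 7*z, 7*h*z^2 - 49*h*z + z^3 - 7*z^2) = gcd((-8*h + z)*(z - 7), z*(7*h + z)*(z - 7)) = z - 7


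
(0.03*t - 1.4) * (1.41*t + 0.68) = 0.0423*t^2 - 1.9536*t - 0.952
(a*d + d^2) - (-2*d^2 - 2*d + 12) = a*d + 3*d^2 + 2*d - 12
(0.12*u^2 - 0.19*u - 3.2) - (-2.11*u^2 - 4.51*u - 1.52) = 2.23*u^2 + 4.32*u - 1.68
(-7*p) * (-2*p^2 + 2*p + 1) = 14*p^3 - 14*p^2 - 7*p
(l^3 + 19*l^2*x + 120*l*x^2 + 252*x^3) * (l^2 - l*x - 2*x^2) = l^5 + 18*l^4*x + 99*l^3*x^2 + 94*l^2*x^3 - 492*l*x^4 - 504*x^5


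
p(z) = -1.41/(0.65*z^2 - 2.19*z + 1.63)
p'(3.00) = 2.91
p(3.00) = -1.55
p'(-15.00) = -0.00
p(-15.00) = -0.01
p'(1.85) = 7.82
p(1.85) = 7.16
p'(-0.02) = -1.11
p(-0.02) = -0.84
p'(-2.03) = -0.09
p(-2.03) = -0.16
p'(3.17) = 1.83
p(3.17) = -1.16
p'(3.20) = 1.70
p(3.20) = -1.10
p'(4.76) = 0.16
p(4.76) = -0.24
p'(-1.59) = -0.13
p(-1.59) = -0.21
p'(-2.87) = -0.05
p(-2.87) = -0.11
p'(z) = -1.41*(2.19 - 1.3*z)/(0.65*z^2 - 2.19*z + 1.63)^2 = (1.833*z - 3.0879)/(0.65*z^2 - 2.19*z + 1.63)^2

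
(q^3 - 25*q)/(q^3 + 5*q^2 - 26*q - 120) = q*(q + 5)/(q^2 + 10*q + 24)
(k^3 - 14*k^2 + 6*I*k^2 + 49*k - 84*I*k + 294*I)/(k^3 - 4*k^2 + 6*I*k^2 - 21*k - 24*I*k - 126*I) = (k - 7)/(k + 3)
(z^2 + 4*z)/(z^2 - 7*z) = (z + 4)/(z - 7)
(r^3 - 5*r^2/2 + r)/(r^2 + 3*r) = (r^2 - 5*r/2 + 1)/(r + 3)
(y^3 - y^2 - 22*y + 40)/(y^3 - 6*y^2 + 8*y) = (y + 5)/y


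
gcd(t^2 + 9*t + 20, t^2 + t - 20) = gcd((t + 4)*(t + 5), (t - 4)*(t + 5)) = t + 5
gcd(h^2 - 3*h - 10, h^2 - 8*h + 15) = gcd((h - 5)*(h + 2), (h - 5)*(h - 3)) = h - 5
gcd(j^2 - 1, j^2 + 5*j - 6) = j - 1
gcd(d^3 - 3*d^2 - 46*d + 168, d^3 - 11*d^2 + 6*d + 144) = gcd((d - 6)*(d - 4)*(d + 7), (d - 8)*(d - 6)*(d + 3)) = d - 6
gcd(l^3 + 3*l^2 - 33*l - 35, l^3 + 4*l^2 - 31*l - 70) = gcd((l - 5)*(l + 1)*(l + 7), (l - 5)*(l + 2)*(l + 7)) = l^2 + 2*l - 35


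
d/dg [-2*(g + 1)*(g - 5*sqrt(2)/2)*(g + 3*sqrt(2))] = -6*g^2 - 4*g - 2*sqrt(2)*g - sqrt(2) + 30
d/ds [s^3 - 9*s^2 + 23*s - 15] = 3*s^2 - 18*s + 23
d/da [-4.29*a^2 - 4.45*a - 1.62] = -8.58*a - 4.45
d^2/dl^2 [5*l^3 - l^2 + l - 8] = 30*l - 2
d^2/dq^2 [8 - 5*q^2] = -10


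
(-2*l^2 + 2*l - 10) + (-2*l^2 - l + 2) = -4*l^2 + l - 8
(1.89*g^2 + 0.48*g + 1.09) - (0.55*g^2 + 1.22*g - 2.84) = 1.34*g^2 - 0.74*g + 3.93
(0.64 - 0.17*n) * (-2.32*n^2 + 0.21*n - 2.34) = 0.3944*n^3 - 1.5205*n^2 + 0.5322*n - 1.4976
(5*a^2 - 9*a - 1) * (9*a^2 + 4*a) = 45*a^4 - 61*a^3 - 45*a^2 - 4*a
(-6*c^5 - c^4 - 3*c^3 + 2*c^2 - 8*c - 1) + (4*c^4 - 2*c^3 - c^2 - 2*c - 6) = -6*c^5 + 3*c^4 - 5*c^3 + c^2 - 10*c - 7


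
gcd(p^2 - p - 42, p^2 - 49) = p - 7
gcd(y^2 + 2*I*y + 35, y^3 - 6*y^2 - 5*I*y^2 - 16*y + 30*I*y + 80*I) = y - 5*I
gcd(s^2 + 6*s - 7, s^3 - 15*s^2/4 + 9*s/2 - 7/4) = s - 1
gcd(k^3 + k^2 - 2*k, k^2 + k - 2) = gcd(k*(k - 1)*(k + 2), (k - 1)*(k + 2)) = k^2 + k - 2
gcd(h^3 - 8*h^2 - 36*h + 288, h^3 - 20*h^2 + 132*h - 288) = h^2 - 14*h + 48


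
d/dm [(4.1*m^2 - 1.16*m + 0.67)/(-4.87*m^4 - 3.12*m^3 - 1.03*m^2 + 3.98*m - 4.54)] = (39.934*m^5 - 4.1556*m^4 + 5.8132*m^3 + 21.3944*m^2 - 35.8478*m + 2.5998)/(23.7169*m^8 + 30.3888*m^7 + 19.7666*m^6 - 32.338*m^5 + 20.4453*m^4 + 20.1308*m^3 + 25.1928*m^2 - 36.1384*m + 20.6116)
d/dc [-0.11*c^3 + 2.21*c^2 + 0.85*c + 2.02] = -0.33*c^2 + 4.42*c + 0.85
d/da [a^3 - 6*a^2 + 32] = 3*a*(a - 4)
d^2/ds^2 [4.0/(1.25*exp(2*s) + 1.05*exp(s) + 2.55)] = (4.0*(2.5*exp(s) + 1.05)*(5.0*exp(s) + 2.1)*exp(s) - (20.0*exp(s) + 4.2)*(1.25*exp(2*s) + 1.05*exp(s) + 2.55))*exp(s)/(1.25*exp(2*s) + 1.05*exp(s) + 2.55)^3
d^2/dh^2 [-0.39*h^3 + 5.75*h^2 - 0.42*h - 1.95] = 11.5 - 2.34*h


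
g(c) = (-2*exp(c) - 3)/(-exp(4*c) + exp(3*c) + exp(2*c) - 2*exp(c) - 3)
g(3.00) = 0.00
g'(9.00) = 0.00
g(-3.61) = 1.00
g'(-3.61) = 0.00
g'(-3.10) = 0.00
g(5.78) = 0.00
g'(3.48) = -0.00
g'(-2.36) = 0.01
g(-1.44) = 1.02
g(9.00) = 0.00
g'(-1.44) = 0.04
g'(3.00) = 0.00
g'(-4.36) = 0.00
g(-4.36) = 1.00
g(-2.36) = 1.00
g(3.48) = 0.00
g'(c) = (-2*exp(c) - 3)*(4*exp(4*c) - 3*exp(3*c) - 2*exp(2*c) + 2*exp(c))/(-exp(4*c) + exp(3*c) + exp(2*c) - 2*exp(c) - 3)^2 - 2*exp(c)/(-exp(4*c) + exp(3*c) + exp(2*c) - 2*exp(c) - 3)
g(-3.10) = 1.00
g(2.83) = 0.00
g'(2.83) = -0.00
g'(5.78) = -0.00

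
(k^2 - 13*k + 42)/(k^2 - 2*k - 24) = (k - 7)/(k + 4)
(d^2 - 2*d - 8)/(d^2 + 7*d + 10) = (d - 4)/(d + 5)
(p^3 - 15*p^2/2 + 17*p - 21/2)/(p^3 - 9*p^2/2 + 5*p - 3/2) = (2*p - 7)/(2*p - 1)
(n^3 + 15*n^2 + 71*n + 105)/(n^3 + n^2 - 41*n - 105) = (n + 7)/(n - 7)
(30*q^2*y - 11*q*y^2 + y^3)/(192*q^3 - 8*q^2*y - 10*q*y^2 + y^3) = y*(-5*q + y)/(-32*q^2 - 4*q*y + y^2)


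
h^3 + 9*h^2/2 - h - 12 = (h - 3/2)*(h + 2)*(h + 4)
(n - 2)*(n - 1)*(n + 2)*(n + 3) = n^4 + 2*n^3 - 7*n^2 - 8*n + 12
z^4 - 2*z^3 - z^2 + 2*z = z*(z - 2)*(z - 1)*(z + 1)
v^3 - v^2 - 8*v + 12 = (v - 2)^2*(v + 3)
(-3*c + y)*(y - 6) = -3*c*y + 18*c + y^2 - 6*y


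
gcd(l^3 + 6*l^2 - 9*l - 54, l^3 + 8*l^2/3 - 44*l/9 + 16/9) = 1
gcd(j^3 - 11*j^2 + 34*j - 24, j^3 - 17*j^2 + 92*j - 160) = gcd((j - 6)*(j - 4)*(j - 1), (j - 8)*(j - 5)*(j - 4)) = j - 4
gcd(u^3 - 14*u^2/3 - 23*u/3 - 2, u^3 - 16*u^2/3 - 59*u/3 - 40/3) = u + 1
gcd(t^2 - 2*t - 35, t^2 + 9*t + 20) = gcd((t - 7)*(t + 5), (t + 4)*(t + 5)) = t + 5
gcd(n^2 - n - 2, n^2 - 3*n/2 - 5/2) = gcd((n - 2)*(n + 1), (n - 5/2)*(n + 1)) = n + 1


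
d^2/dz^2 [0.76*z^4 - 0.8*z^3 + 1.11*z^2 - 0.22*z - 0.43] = 9.12*z^2 - 4.8*z + 2.22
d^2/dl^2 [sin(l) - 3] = -sin(l)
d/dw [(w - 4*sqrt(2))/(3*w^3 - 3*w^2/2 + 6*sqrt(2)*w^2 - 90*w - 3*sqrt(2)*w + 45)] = 2*(2*w^3 - w^2 + 4*sqrt(2)*w^2 - 60*w - 2*sqrt(2)*w + 2*(w - 4*sqrt(2))*(-3*w^2 - 4*sqrt(2)*w + w + sqrt(2) + 30) + 30)/(3*(2*w^3 - w^2 + 4*sqrt(2)*w^2 - 60*w - 2*sqrt(2)*w + 30)^2)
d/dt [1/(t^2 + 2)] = -2*t/(t^2 + 2)^2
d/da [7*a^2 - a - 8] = 14*a - 1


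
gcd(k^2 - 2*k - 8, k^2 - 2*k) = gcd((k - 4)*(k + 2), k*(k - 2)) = 1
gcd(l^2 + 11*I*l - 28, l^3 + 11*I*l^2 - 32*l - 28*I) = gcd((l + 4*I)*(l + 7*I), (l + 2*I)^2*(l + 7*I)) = l + 7*I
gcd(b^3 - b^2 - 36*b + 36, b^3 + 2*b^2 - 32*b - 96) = b - 6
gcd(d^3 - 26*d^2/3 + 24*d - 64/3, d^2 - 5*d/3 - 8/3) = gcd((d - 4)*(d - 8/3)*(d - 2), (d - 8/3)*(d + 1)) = d - 8/3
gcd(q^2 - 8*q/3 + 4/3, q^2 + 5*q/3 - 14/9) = q - 2/3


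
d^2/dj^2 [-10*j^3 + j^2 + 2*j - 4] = 2 - 60*j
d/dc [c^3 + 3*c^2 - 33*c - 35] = 3*c^2 + 6*c - 33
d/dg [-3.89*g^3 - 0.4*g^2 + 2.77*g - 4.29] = -11.67*g^2 - 0.8*g + 2.77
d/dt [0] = 0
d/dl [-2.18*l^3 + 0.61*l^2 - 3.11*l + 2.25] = -6.54*l^2 + 1.22*l - 3.11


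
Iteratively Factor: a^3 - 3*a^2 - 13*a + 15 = (a - 1)*(a^2 - 2*a - 15) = (a - 1)*(a + 3)*(a - 5)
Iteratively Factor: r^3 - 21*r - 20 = (r + 1)*(r^2 - r - 20) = (r + 1)*(r + 4)*(r - 5)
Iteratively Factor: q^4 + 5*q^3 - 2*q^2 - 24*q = (q + 4)*(q^3 + q^2 - 6*q) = (q + 3)*(q + 4)*(q^2 - 2*q) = q*(q + 3)*(q + 4)*(q - 2)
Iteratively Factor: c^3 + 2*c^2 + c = (c + 1)*(c^2 + c) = c*(c + 1)*(c + 1)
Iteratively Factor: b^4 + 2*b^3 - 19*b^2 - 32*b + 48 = (b + 4)*(b^3 - 2*b^2 - 11*b + 12) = (b + 3)*(b + 4)*(b^2 - 5*b + 4) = (b - 4)*(b + 3)*(b + 4)*(b - 1)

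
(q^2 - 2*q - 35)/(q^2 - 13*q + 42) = (q + 5)/(q - 6)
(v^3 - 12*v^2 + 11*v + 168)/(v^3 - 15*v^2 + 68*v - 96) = (v^2 - 4*v - 21)/(v^2 - 7*v + 12)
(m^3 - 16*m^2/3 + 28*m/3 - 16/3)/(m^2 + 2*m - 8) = (3*m^2 - 10*m + 8)/(3*(m + 4))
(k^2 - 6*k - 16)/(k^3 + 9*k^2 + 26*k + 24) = (k - 8)/(k^2 + 7*k + 12)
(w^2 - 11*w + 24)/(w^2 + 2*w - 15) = (w - 8)/(w + 5)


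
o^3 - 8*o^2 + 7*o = o*(o - 7)*(o - 1)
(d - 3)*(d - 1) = d^2 - 4*d + 3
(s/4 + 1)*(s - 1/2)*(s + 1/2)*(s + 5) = s^4/4 + 9*s^3/4 + 79*s^2/16 - 9*s/16 - 5/4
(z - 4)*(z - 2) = z^2 - 6*z + 8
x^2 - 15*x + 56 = (x - 8)*(x - 7)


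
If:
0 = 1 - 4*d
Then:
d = 1/4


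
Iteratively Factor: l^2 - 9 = (l - 3)*(l + 3)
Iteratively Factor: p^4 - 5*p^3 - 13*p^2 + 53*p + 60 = (p + 1)*(p^3 - 6*p^2 - 7*p + 60) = (p - 5)*(p + 1)*(p^2 - p - 12) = (p - 5)*(p + 1)*(p + 3)*(p - 4)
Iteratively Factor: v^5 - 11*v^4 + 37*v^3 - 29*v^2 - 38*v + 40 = (v - 4)*(v^4 - 7*v^3 + 9*v^2 + 7*v - 10) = (v - 4)*(v - 2)*(v^3 - 5*v^2 - v + 5) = (v - 4)*(v - 2)*(v - 1)*(v^2 - 4*v - 5) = (v - 5)*(v - 4)*(v - 2)*(v - 1)*(v + 1)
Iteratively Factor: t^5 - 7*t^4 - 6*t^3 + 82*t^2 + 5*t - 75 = (t - 1)*(t^4 - 6*t^3 - 12*t^2 + 70*t + 75) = (t - 5)*(t - 1)*(t^3 - t^2 - 17*t - 15) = (t - 5)*(t - 1)*(t + 1)*(t^2 - 2*t - 15) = (t - 5)*(t - 1)*(t + 1)*(t + 3)*(t - 5)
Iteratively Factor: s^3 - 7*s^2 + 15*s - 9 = (s - 3)*(s^2 - 4*s + 3) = (s - 3)^2*(s - 1)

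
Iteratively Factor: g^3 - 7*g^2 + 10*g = (g - 2)*(g^2 - 5*g) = g*(g - 2)*(g - 5)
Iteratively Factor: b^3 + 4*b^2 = (b + 4)*(b^2) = b*(b + 4)*(b)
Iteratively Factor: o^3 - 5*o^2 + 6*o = (o - 3)*(o^2 - 2*o) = o*(o - 3)*(o - 2)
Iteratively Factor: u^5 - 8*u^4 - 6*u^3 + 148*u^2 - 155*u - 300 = (u - 5)*(u^4 - 3*u^3 - 21*u^2 + 43*u + 60) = (u - 5)*(u + 1)*(u^3 - 4*u^2 - 17*u + 60) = (u - 5)*(u - 3)*(u + 1)*(u^2 - u - 20) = (u - 5)*(u - 3)*(u + 1)*(u + 4)*(u - 5)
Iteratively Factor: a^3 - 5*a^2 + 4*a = (a)*(a^2 - 5*a + 4) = a*(a - 4)*(a - 1)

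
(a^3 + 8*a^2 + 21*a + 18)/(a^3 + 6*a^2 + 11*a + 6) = (a + 3)/(a + 1)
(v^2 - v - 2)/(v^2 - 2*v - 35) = (-v^2 + v + 2)/(-v^2 + 2*v + 35)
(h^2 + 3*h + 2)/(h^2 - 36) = (h^2 + 3*h + 2)/(h^2 - 36)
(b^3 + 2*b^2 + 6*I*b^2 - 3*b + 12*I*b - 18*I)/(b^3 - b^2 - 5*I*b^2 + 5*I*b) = (b^2 + 3*b*(1 + 2*I) + 18*I)/(b*(b - 5*I))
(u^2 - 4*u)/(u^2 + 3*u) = (u - 4)/(u + 3)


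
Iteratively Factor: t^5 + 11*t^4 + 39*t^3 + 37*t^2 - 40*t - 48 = (t + 4)*(t^4 + 7*t^3 + 11*t^2 - 7*t - 12) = (t - 1)*(t + 4)*(t^3 + 8*t^2 + 19*t + 12) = (t - 1)*(t + 3)*(t + 4)*(t^2 + 5*t + 4) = (t - 1)*(t + 1)*(t + 3)*(t + 4)*(t + 4)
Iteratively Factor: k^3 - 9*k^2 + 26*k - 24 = (k - 3)*(k^2 - 6*k + 8) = (k - 3)*(k - 2)*(k - 4)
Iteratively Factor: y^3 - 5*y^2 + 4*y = (y - 4)*(y^2 - y) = (y - 4)*(y - 1)*(y)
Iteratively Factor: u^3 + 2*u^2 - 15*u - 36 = (u + 3)*(u^2 - u - 12) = (u - 4)*(u + 3)*(u + 3)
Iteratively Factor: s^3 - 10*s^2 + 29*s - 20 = (s - 5)*(s^2 - 5*s + 4) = (s - 5)*(s - 1)*(s - 4)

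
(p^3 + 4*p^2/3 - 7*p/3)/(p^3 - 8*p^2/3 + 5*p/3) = (3*p + 7)/(3*p - 5)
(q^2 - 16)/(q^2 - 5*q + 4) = (q + 4)/(q - 1)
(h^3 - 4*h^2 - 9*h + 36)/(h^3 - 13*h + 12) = (h^2 - h - 12)/(h^2 + 3*h - 4)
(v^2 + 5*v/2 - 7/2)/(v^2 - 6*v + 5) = (v + 7/2)/(v - 5)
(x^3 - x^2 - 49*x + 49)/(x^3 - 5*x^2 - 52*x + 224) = (x^2 - 8*x + 7)/(x^2 - 12*x + 32)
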